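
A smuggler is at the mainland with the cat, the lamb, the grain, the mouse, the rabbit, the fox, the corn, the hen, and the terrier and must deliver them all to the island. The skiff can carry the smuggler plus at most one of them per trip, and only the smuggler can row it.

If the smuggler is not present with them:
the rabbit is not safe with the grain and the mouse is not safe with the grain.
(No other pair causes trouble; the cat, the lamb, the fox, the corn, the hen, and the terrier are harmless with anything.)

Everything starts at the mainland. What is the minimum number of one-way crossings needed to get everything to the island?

19

Counting alone: the smuggler can take at most 1 across per trip to the island, so moving all 9 needs at least 9 loaded trips out, with a return between consecutive ones — at least 17 crossings.
The safety rule pushes this higher. Following every safe sequence of crossings, the most of the 9 that can be at the island as the skiff arrives there on crossing 17 is 8 — never all 9.
So no plan with fewer than 19 crossings exists, and this one achieves 19:
1. Smuggler goes to the island with the grain.  [the mainland: the cat, the corn, the fox, the hen, the lamb, the mouse, the rabbit, the terrier | the island: the grain]
2. Smuggler goes back to the mainland alone.  [the mainland: the cat, the corn, the fox, the hen, the lamb, the mouse, the rabbit, the terrier | the island: the grain]
3. Smuggler goes to the island with the cat.  [the mainland: the corn, the fox, the hen, the lamb, the mouse, the rabbit, the terrier | the island: the cat, the grain]
4. Smuggler goes back to the mainland alone.  [the mainland: the corn, the fox, the hen, the lamb, the mouse, the rabbit, the terrier | the island: the cat, the grain]
5. Smuggler goes to the island with the lamb.  [the mainland: the corn, the fox, the hen, the mouse, the rabbit, the terrier | the island: the cat, the grain, the lamb]
6. Smuggler goes back to the mainland alone.  [the mainland: the corn, the fox, the hen, the mouse, the rabbit, the terrier | the island: the cat, the grain, the lamb]
7. Smuggler goes to the island with the mouse.  [the mainland: the corn, the fox, the hen, the rabbit, the terrier | the island: the cat, the grain, the lamb, the mouse]
8. Smuggler goes back to the mainland with the grain.  [the mainland: the corn, the fox, the grain, the hen, the rabbit, the terrier | the island: the cat, the lamb, the mouse]
9. Smuggler goes to the island with the rabbit.  [the mainland: the corn, the fox, the grain, the hen, the terrier | the island: the cat, the lamb, the mouse, the rabbit]
10. Smuggler goes back to the mainland alone.  [the mainland: the corn, the fox, the grain, the hen, the terrier | the island: the cat, the lamb, the mouse, the rabbit]
11. Smuggler goes to the island with the fox.  [the mainland: the corn, the grain, the hen, the terrier | the island: the cat, the fox, the lamb, the mouse, the rabbit]
12. Smuggler goes back to the mainland alone.  [the mainland: the corn, the grain, the hen, the terrier | the island: the cat, the fox, the lamb, the mouse, the rabbit]
13. Smuggler goes to the island with the corn.  [the mainland: the grain, the hen, the terrier | the island: the cat, the corn, the fox, the lamb, the mouse, the rabbit]
14. Smuggler goes back to the mainland alone.  [the mainland: the grain, the hen, the terrier | the island: the cat, the corn, the fox, the lamb, the mouse, the rabbit]
15. Smuggler goes to the island with the hen.  [the mainland: the grain, the terrier | the island: the cat, the corn, the fox, the hen, the lamb, the mouse, the rabbit]
16. Smuggler goes back to the mainland alone.  [the mainland: the grain, the terrier | the island: the cat, the corn, the fox, the hen, the lamb, the mouse, the rabbit]
17. Smuggler goes to the island with the terrier.  [the mainland: the grain | the island: the cat, the corn, the fox, the hen, the lamb, the mouse, the rabbit, the terrier]
18. Smuggler goes back to the mainland alone.  [the mainland: the grain | the island: the cat, the corn, the fox, the hen, the lamb, the mouse, the rabbit, the terrier]
19. Smuggler goes to the island with the grain.  [the mainland: — | the island: the cat, the corn, the fox, the grain, the hen, the lamb, the mouse, the rabbit, the terrier]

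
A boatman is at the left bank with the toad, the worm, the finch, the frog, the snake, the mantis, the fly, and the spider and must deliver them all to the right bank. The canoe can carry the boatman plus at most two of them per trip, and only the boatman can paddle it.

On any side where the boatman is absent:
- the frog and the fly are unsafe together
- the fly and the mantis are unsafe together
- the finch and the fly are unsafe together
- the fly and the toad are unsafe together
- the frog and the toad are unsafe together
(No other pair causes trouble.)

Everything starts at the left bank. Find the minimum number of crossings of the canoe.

Counting alone: the boatman can take at most 2 across per trip to the right bank, so moving all 8 needs at least 4 loaded trips out, with a return between consecutive ones — at least 7 crossings.
The safety rule pushes this higher. Following every safe sequence of crossings, the most of the 8 that can be at the right bank as the canoe arrives there on crossings 7, 9, 11 is 5, 6, 7 respectively — never all 8.
So no plan with fewer than 13 crossings exists, and this one achieves 13:
1. Boatman goes to the right bank with the fly and the toad.
2. Boatman goes back to the left bank with the toad.
3. Boatman goes to the right bank with the toad and the worm.
4. Boatman goes back to the left bank with the toad.
5. Boatman goes to the right bank with the finch and the toad.
6. Boatman goes back to the left bank with the fly.
7. Boatman goes to the right bank with the frog and the mantis.
8. Boatman goes back to the left bank with the toad.
9. Boatman goes to the right bank with the snake and the toad.
10. Boatman goes back to the left bank with the toad.
11. Boatman goes to the right bank with the spider and the toad.
12. Boatman goes back to the left bank with the toad.
13. Boatman goes to the right bank with the fly and the toad.

13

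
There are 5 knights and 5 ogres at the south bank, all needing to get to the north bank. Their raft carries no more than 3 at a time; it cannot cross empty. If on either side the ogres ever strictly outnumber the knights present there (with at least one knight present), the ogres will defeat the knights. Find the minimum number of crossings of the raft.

Counting alone: each trip to the north bank takes at most 3 across and each return brings at least 1 back, so after t trips out (and t−1 returns) at most 3t − (t−1) of the 10 are across; that first reaches 10 at t = 5, so at least 9 crossings are needed.
The safety rule pushes this higher. Following every safe sequence of crossings, the most of the 10 that can be at the north bank as the raft arrives there on crossing 9 is 9 — never all 10.
So no plan with fewer than 11 crossings exists, and this one achieves 11:
1. 2 ogres → the north bank.  (the south bank: 5K 3O; the north bank: 0K 2O)
2. 1 ogre ← the south bank.  (the south bank: 5K 4O; the north bank: 0K 1O)
3. 3 ogres → the north bank.  (the south bank: 5K 1O; the north bank: 0K 4O)
4. 1 ogre ← the south bank.  (the south bank: 5K 2O; the north bank: 0K 3O)
5. 3 knights → the north bank.  (the south bank: 2K 2O; the north bank: 3K 3O)
6. 1 knight and 1 ogre ← the south bank.  (the south bank: 3K 3O; the north bank: 2K 2O)
7. 3 knights → the north bank.  (the south bank: 0K 3O; the north bank: 5K 2O)
8. 1 ogre ← the south bank.  (the south bank: 0K 4O; the north bank: 5K 1O)
9. 2 ogres → the north bank.  (the south bank: 0K 2O; the north bank: 5K 3O)
10. 1 ogre ← the south bank.  (the south bank: 0K 3O; the north bank: 5K 2O)
11. 3 ogres → the north bank.  (the south bank: 0K 0O; the north bank: 5K 5O)

11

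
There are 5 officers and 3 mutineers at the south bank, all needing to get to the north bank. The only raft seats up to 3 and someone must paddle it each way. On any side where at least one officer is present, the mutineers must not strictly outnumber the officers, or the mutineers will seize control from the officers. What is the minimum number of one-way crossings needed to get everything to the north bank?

7

Counting alone: each trip to the north bank takes at most 3 across and each return brings at least 1 back, so after t trips out (and t−1 returns) at most 3t − (t−1) of the 8 are across; that first reaches 8 at t = 4, so at least 7 crossings are needed.
The plan below uses exactly 7 crossings, so it is optimal:
1. 2 mutineers → the north bank.  (the south bank: 5O 1M; the north bank: 0O 2M)
2. 1 mutineer ← the south bank.  (the south bank: 5O 2M; the north bank: 0O 1M)
3. 2 officers and 1 mutineer → the north bank.  (the south bank: 3O 1M; the north bank: 2O 2M)
4. 1 mutineer ← the south bank.  (the south bank: 3O 2M; the north bank: 2O 1M)
5. 1 officer and 2 mutineers → the north bank.  (the south bank: 2O 0M; the north bank: 3O 3M)
6. 1 mutineer ← the south bank.  (the south bank: 2O 1M; the north bank: 3O 2M)
7. 2 officers and 1 mutineer → the north bank.  (the south bank: 0O 0M; the north bank: 5O 3M)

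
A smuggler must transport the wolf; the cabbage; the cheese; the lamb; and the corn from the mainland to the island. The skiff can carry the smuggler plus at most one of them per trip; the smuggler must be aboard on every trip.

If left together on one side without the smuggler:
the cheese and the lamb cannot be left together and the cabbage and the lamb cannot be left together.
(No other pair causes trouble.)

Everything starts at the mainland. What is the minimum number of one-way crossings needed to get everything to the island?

Counting alone: the smuggler can take at most 1 across per trip to the island, so moving all 5 needs at least 5 loaded trips out, with a return between consecutive ones — at least 9 crossings.
The safety rule pushes this higher. Following every safe sequence of crossings, the most of the 5 that can be at the island as the skiff arrives there on crossing 9 is 4 — never all 5.
So no plan with fewer than 11 crossings exists, and this one achieves 11:
1. Smuggler goes to the island with the lamb.  [the mainland: the cabbage, the cheese, the corn, the wolf | the island: the lamb]
2. Smuggler goes back to the mainland alone.  [the mainland: the cabbage, the cheese, the corn, the wolf | the island: the lamb]
3. Smuggler goes to the island with the wolf.  [the mainland: the cabbage, the cheese, the corn | the island: the lamb, the wolf]
4. Smuggler goes back to the mainland alone.  [the mainland: the cabbage, the cheese, the corn | the island: the lamb, the wolf]
5. Smuggler goes to the island with the cabbage.  [the mainland: the cheese, the corn | the island: the cabbage, the lamb, the wolf]
6. Smuggler goes back to the mainland with the lamb.  [the mainland: the cheese, the corn, the lamb | the island: the cabbage, the wolf]
7. Smuggler goes to the island with the cheese.  [the mainland: the corn, the lamb | the island: the cabbage, the cheese, the wolf]
8. Smuggler goes back to the mainland alone.  [the mainland: the corn, the lamb | the island: the cabbage, the cheese, the wolf]
9. Smuggler goes to the island with the corn.  [the mainland: the lamb | the island: the cabbage, the cheese, the corn, the wolf]
10. Smuggler goes back to the mainland alone.  [the mainland: the lamb | the island: the cabbage, the cheese, the corn, the wolf]
11. Smuggler goes to the island with the lamb.  [the mainland: — | the island: the cabbage, the cheese, the corn, the lamb, the wolf]

11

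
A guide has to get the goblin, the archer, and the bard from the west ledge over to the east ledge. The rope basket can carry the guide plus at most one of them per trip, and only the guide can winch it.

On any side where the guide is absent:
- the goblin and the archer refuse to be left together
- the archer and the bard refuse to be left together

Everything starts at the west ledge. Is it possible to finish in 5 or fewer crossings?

No

Counting alone: the guide can take at most 1 across per trip to the east ledge, so moving all 3 needs at least 3 loaded trips out, with a return between consecutive ones — at least 5 crossings.
The safety rule pushes this higher. Following every safe sequence of crossings, the most of the 3 that can be at the east ledge as the rope basket arrives there on crossing 5 is 2 — never all 3.
So the move cannot be finished within 5 crossings. (The shortest complete plan takes 7:)
1. Guide goes to the east ledge with the archer.  [the west ledge: the bard, the goblin | the east ledge: the archer]
2. Guide goes back to the west ledge alone.  [the west ledge: the bard, the goblin | the east ledge: the archer]
3. Guide goes to the east ledge with the goblin.  [the west ledge: the bard | the east ledge: the archer, the goblin]
4. Guide goes back to the west ledge with the archer.  [the west ledge: the archer, the bard | the east ledge: the goblin]
5. Guide goes to the east ledge with the bard.  [the west ledge: the archer | the east ledge: the bard, the goblin]
6. Guide goes back to the west ledge alone.  [the west ledge: the archer | the east ledge: the bard, the goblin]
7. Guide goes to the east ledge with the archer.  [the west ledge: — | the east ledge: the archer, the bard, the goblin]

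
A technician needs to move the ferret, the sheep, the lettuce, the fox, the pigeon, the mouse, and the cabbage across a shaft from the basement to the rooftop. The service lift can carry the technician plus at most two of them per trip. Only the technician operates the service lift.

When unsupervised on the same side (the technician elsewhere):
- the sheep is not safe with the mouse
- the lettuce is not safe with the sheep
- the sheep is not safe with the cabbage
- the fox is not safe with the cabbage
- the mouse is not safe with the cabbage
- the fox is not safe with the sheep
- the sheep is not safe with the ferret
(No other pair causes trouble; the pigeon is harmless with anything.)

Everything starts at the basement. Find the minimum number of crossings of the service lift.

11

Counting alone: the technician can take at most 2 across per trip to the rooftop, so moving all 7 needs at least 4 loaded trips out, with a return between consecutive ones — at least 7 crossings.
The safety rule pushes this higher. Following every safe sequence of crossings, the most of the 7 that can be at the rooftop as the service lift arrives there on crossings 7, 9 is 5, 6 respectively — never all 7.
So no plan with fewer than 11 crossings exists, and this one achieves 11:
1. Technician goes to the rooftop with the cabbage and the sheep.  [the basement: the ferret, the fox, the lettuce, the mouse, the pigeon | the rooftop: the cabbage, the sheep]
2. Technician goes back to the basement with the sheep.  [the basement: the ferret, the fox, the lettuce, the mouse, the pigeon, the sheep | the rooftop: the cabbage]
3. Technician goes to the rooftop with the ferret and the sheep.  [the basement: the fox, the lettuce, the mouse, the pigeon | the rooftop: the cabbage, the ferret, the sheep]
4. Technician goes back to the basement with the sheep.  [the basement: the fox, the lettuce, the mouse, the pigeon, the sheep | the rooftop: the cabbage, the ferret]
5. Technician goes to the rooftop with the lettuce and the sheep.  [the basement: the fox, the mouse, the pigeon | the rooftop: the cabbage, the ferret, the lettuce, the sheep]
6. Technician goes back to the basement with the sheep.  [the basement: the fox, the mouse, the pigeon, the sheep | the rooftop: the cabbage, the ferret, the lettuce]
7. Technician goes to the rooftop with the pigeon and the sheep.  [the basement: the fox, the mouse | the rooftop: the cabbage, the ferret, the lettuce, the pigeon, the sheep]
8. Technician goes back to the basement with the sheep.  [the basement: the fox, the mouse, the sheep | the rooftop: the cabbage, the ferret, the lettuce, the pigeon]
9. Technician goes to the rooftop with the fox and the mouse.  [the basement: the sheep | the rooftop: the cabbage, the ferret, the fox, the lettuce, the mouse, the pigeon]
10. Technician goes back to the basement with the cabbage.  [the basement: the cabbage, the sheep | the rooftop: the ferret, the fox, the lettuce, the mouse, the pigeon]
11. Technician goes to the rooftop with the cabbage and the sheep.  [the basement: — | the rooftop: the cabbage, the ferret, the fox, the lettuce, the mouse, the pigeon, the sheep]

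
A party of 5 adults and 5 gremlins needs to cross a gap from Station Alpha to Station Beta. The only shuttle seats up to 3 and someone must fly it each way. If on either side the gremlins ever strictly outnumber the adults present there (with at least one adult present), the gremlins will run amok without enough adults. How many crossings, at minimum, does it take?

Counting alone: each trip to Station Beta takes at most 3 across and each return brings at least 1 back, so after t trips out (and t−1 returns) at most 3t − (t−1) of the 10 are across; that first reaches 10 at t = 5, so at least 9 crossings are needed.
The safety rule pushes this higher. Following every safe sequence of crossings, the most of the 10 that can be at Station Beta as the shuttle arrives there on crossing 9 is 9 — never all 10.
So no plan with fewer than 11 crossings exists, and this one achieves 11:
1. 2 gremlins → Station Beta.  (Station Alpha: 5A 3G; Station Beta: 0A 2G)
2. 1 gremlin ← Station Alpha.  (Station Alpha: 5A 4G; Station Beta: 0A 1G)
3. 3 gremlins → Station Beta.  (Station Alpha: 5A 1G; Station Beta: 0A 4G)
4. 1 gremlin ← Station Alpha.  (Station Alpha: 5A 2G; Station Beta: 0A 3G)
5. 3 adults → Station Beta.  (Station Alpha: 2A 2G; Station Beta: 3A 3G)
6. 1 adult and 1 gremlin ← Station Alpha.  (Station Alpha: 3A 3G; Station Beta: 2A 2G)
7. 3 adults → Station Beta.  (Station Alpha: 0A 3G; Station Beta: 5A 2G)
8. 1 gremlin ← Station Alpha.  (Station Alpha: 0A 4G; Station Beta: 5A 1G)
9. 2 gremlins → Station Beta.  (Station Alpha: 0A 2G; Station Beta: 5A 3G)
10. 1 gremlin ← Station Alpha.  (Station Alpha: 0A 3G; Station Beta: 5A 2G)
11. 3 gremlins → Station Beta.  (Station Alpha: 0A 0G; Station Beta: 5A 5G)

11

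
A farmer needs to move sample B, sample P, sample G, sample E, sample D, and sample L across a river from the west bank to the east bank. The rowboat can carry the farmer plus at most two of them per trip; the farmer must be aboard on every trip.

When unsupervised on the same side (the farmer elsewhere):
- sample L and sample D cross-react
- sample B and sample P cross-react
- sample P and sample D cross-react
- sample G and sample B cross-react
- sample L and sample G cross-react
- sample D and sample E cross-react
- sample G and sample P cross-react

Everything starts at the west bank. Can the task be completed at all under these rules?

Whatever the first load, the items left behind include a forbidden pair without the farmer. No opening move is safe, so no plan exists.

No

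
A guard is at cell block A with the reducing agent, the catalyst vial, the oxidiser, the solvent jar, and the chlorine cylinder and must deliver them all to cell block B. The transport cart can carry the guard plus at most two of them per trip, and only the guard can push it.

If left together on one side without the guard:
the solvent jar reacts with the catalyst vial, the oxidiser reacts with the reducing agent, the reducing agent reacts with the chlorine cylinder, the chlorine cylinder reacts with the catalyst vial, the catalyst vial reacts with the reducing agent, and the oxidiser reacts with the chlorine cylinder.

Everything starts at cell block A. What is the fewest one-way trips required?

impossible

Whatever the first load, the items left behind include a forbidden pair without the guard. No opening move is safe, so no plan exists.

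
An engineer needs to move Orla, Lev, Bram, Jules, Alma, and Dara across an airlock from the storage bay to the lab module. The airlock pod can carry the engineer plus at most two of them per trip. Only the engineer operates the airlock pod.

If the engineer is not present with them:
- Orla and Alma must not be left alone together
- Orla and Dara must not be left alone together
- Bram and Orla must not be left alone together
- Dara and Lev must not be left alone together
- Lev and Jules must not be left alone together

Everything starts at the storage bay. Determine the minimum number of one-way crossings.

7

Counting alone: the engineer can take at most 2 across per trip to the lab module, so moving all 6 needs at least 3 loaded trips out, with a return between consecutive ones — at least 5 crossings.
The safety rule pushes this higher. Following every safe sequence of crossings, the most of the 6 that can be at the lab module as the airlock pod arrives there on crossing 5 is 5 — never all 6.
So no plan with fewer than 7 crossings exists, and this one achieves 7:
1. Engineer goes to the lab module with Lev and Orla.  [the storage bay: Alma, Bram, Dara, Jules | the lab module: Lev, Orla]
2. Engineer goes back to the storage bay alone.  [the storage bay: Alma, Bram, Dara, Jules | the lab module: Lev, Orla]
3. Engineer goes to the lab module with Bram and Jules.  [the storage bay: Alma, Dara | the lab module: Bram, Jules, Lev, Orla]
4. Engineer goes back to the storage bay with Lev and Orla.  [the storage bay: Alma, Dara, Lev, Orla | the lab module: Bram, Jules]
5. Engineer goes to the lab module with Alma and Dara.  [the storage bay: Lev, Orla | the lab module: Alma, Bram, Dara, Jules]
6. Engineer goes back to the storage bay alone.  [the storage bay: Lev, Orla | the lab module: Alma, Bram, Dara, Jules]
7. Engineer goes to the lab module with Lev and Orla.  [the storage bay: — | the lab module: Alma, Bram, Dara, Jules, Lev, Orla]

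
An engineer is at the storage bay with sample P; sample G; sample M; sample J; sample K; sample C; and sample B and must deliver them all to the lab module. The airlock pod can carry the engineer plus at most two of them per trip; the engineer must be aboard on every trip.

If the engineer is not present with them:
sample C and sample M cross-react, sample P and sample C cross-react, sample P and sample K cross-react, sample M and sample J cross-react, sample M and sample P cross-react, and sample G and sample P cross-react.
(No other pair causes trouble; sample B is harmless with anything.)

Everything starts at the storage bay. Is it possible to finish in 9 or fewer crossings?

No

Counting alone: the engineer can take at most 2 across per trip to the lab module, so moving all 7 needs at least 4 loaded trips out, with a return between consecutive ones — at least 7 crossings.
The safety rule pushes this higher. Following every safe sequence of crossings, the most of the 7 that can be at the lab module as the airlock pod arrives there on crossings 7, 9 is 5, 6 respectively — never all 7.
So the move cannot be finished within 9 crossings. (The shortest complete plan takes 11:)
1. Engineer goes to the lab module with sample M and sample P.  [the storage bay: sample B, sample C, sample G, sample J, sample K | the lab module: sample M, sample P]
2. Engineer goes back to the storage bay with sample P.  [the storage bay: sample B, sample C, sample G, sample J, sample K, sample P | the lab module: sample M]
3. Engineer goes to the lab module with sample G and sample P.  [the storage bay: sample B, sample C, sample J, sample K | the lab module: sample G, sample M, sample P]
4. Engineer goes back to the storage bay with sample P.  [the storage bay: sample B, sample C, sample J, sample K, sample P | the lab module: sample G, sample M]
5. Engineer goes to the lab module with sample K and sample P.  [the storage bay: sample B, sample C, sample J | the lab module: sample G, sample K, sample M, sample P]
6. Engineer goes back to the storage bay with sample P.  [the storage bay: sample B, sample C, sample J, sample P | the lab module: sample G, sample K, sample M]
7. Engineer goes to the lab module with sample B and sample P.  [the storage bay: sample C, sample J | the lab module: sample B, sample G, sample K, sample M, sample P]
8. Engineer goes back to the storage bay with sample P.  [the storage bay: sample C, sample J, sample P | the lab module: sample B, sample G, sample K, sample M]
9. Engineer goes to the lab module with sample C and sample J.  [the storage bay: sample P | the lab module: sample B, sample C, sample G, sample J, sample K, sample M]
10. Engineer goes back to the storage bay with sample M.  [the storage bay: sample M, sample P | the lab module: sample B, sample C, sample G, sample J, sample K]
11. Engineer goes to the lab module with sample M and sample P.  [the storage bay: — | the lab module: sample B, sample C, sample G, sample J, sample K, sample M, sample P]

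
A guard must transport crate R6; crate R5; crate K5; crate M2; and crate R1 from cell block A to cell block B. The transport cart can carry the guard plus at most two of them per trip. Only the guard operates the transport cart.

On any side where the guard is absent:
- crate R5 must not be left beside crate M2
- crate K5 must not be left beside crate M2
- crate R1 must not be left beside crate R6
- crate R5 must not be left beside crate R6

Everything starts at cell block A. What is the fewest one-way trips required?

Counting alone: the guard can take at most 2 across per trip to cell block B, so moving all 5 needs at least 3 loaded trips out, with a return between consecutive ones — at least 5 crossings.
The safety rule pushes this higher. Following every safe sequence of crossings, the most of the 5 that can be at cell block B as the transport cart arrives there on crossing 5 is 4 — never all 5.
So no plan with fewer than 7 crossings exists, and this one achieves 7:
1. Guard goes to cell block B with crate M2 and crate R6.  [cell block A: crate K5, crate R1, crate R5 | cell block B: crate M2, crate R6]
2. Guard goes back to cell block A alone.  [cell block A: crate K5, crate R1, crate R5 | cell block B: crate M2, crate R6]
3. Guard goes to cell block B with crate R5.  [cell block A: crate K5, crate R1 | cell block B: crate M2, crate R5, crate R6]
4. Guard goes back to cell block A with crate M2 and crate R6.  [cell block A: crate K5, crate M2, crate R1, crate R6 | cell block B: crate R5]
5. Guard goes to cell block B with crate K5 and crate R1.  [cell block A: crate M2, crate R6 | cell block B: crate K5, crate R1, crate R5]
6. Guard goes back to cell block A alone.  [cell block A: crate M2, crate R6 | cell block B: crate K5, crate R1, crate R5]
7. Guard goes to cell block B with crate M2 and crate R6.  [cell block A: — | cell block B: crate K5, crate M2, crate R1, crate R5, crate R6]

7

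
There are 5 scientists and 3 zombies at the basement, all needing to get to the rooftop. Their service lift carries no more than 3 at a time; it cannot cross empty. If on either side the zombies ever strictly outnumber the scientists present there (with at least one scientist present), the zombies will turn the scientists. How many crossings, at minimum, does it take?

7

Counting alone: each trip to the rooftop takes at most 3 across and each return brings at least 1 back, so after t trips out (and t−1 returns) at most 3t − (t−1) of the 8 are across; that first reaches 8 at t = 4, so at least 7 crossings are needed.
The plan below uses exactly 7 crossings, so it is optimal:
1. 2 zombies → the rooftop.  (the basement: 5S 1Z; the rooftop: 0S 2Z)
2. 1 zombie ← the basement.  (the basement: 5S 2Z; the rooftop: 0S 1Z)
3. 2 scientists and 1 zombie → the rooftop.  (the basement: 3S 1Z; the rooftop: 2S 2Z)
4. 1 zombie ← the basement.  (the basement: 3S 2Z; the rooftop: 2S 1Z)
5. 1 scientist and 2 zombies → the rooftop.  (the basement: 2S 0Z; the rooftop: 3S 3Z)
6. 1 zombie ← the basement.  (the basement: 2S 1Z; the rooftop: 3S 2Z)
7. 2 scientists and 1 zombie → the rooftop.  (the basement: 0S 0Z; the rooftop: 5S 3Z)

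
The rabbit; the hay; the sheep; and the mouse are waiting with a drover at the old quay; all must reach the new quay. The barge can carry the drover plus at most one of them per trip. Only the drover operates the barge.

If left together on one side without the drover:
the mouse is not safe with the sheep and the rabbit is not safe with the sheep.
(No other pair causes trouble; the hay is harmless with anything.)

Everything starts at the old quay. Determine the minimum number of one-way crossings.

9

Counting alone: the drover can take at most 1 across per trip to the new quay, so moving all 4 needs at least 4 loaded trips out, with a return between consecutive ones — at least 7 crossings.
The safety rule pushes this higher. Following every safe sequence of crossings, the most of the 4 that can be at the new quay as the barge arrives there on crossing 7 is 3 — never all 4.
So no plan with fewer than 9 crossings exists, and this one achieves 9:
1. Drover goes to the new quay with the sheep.  [the old quay: the hay, the mouse, the rabbit | the new quay: the sheep]
2. Drover goes back to the old quay alone.  [the old quay: the hay, the mouse, the rabbit | the new quay: the sheep]
3. Drover goes to the new quay with the rabbit.  [the old quay: the hay, the mouse | the new quay: the rabbit, the sheep]
4. Drover goes back to the old quay with the sheep.  [the old quay: the hay, the mouse, the sheep | the new quay: the rabbit]
5. Drover goes to the new quay with the mouse.  [the old quay: the hay, the sheep | the new quay: the mouse, the rabbit]
6. Drover goes back to the old quay alone.  [the old quay: the hay, the sheep | the new quay: the mouse, the rabbit]
7. Drover goes to the new quay with the hay.  [the old quay: the sheep | the new quay: the hay, the mouse, the rabbit]
8. Drover goes back to the old quay alone.  [the old quay: the sheep | the new quay: the hay, the mouse, the rabbit]
9. Drover goes to the new quay with the sheep.  [the old quay: — | the new quay: the hay, the mouse, the rabbit, the sheep]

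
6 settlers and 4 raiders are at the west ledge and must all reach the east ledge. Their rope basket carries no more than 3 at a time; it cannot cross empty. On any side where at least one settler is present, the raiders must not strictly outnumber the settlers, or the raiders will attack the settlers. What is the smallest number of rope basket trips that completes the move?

9

Counting alone: each trip to the east ledge takes at most 3 across and each return brings at least 1 back, so after t trips out (and t−1 returns) at most 3t − (t−1) of the 10 are across; that first reaches 10 at t = 5, so at least 9 crossings are needed.
The plan below uses exactly 9 crossings, so it is optimal:
1. 2 raiders → the east ledge.  (the west ledge: 6S 2R; the east ledge: 0S 2R)
2. 1 raider ← the west ledge.  (the west ledge: 6S 3R; the east ledge: 0S 1R)
3. 3 raiders → the east ledge.  (the west ledge: 6S 0R; the east ledge: 0S 4R)
4. 1 raider ← the west ledge.  (the west ledge: 6S 1R; the east ledge: 0S 3R)
5. 3 settlers → the east ledge.  (the west ledge: 3S 1R; the east ledge: 3S 3R)
6. 1 raider ← the west ledge.  (the west ledge: 3S 2R; the east ledge: 3S 2R)
7. 1 settler and 2 raiders → the east ledge.  (the west ledge: 2S 0R; the east ledge: 4S 4R)
8. 1 raider ← the west ledge.  (the west ledge: 2S 1R; the east ledge: 4S 3R)
9. 2 settlers and 1 raider → the east ledge.  (the west ledge: 0S 0R; the east ledge: 6S 4R)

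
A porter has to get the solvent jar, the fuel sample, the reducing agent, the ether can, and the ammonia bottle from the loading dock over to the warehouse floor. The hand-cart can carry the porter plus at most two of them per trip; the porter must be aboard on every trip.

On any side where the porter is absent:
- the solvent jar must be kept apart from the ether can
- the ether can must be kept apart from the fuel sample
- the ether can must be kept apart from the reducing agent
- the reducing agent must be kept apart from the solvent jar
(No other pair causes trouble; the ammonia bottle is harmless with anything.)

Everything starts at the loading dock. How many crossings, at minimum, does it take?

7

Counting alone: the porter can take at most 2 across per trip to the warehouse floor, so moving all 5 needs at least 3 loaded trips out, with a return between consecutive ones — at least 5 crossings.
The safety rule pushes this higher. Following every safe sequence of crossings, the most of the 5 that can be at the warehouse floor as the hand-cart arrives there on crossing 5 is 4 — never all 5.
So no plan with fewer than 7 crossings exists, and this one achieves 7:
1. Porter goes to the warehouse floor with the ether can and the solvent jar.
2. Porter goes back to the loading dock with the solvent jar.
3. Porter goes to the warehouse floor with the fuel sample and the solvent jar.
4. Porter goes back to the loading dock with the ether can.
5. Porter goes to the warehouse floor with the ammonia bottle and the reducing agent.
6. Porter goes back to the loading dock with the solvent jar.
7. Porter goes to the warehouse floor with the ether can and the solvent jar.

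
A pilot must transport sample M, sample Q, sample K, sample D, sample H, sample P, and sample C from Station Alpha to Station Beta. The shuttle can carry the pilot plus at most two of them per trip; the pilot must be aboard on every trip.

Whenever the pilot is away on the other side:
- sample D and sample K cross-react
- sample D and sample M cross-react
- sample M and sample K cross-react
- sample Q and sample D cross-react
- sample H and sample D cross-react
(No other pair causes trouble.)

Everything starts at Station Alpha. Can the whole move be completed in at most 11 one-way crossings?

Yes — this plan uses 11 crossings (≤ 11):
1. Pilot goes to Station Beta with sample D and sample M.  [Station Alpha: sample C, sample H, sample K, sample P, sample Q | Station Beta: sample D, sample M]
2. Pilot goes back to Station Alpha with sample M.  [Station Alpha: sample C, sample H, sample K, sample M, sample P, sample Q | Station Beta: sample D]
3. Pilot goes to Station Beta with sample M and sample Q.  [Station Alpha: sample C, sample H, sample K, sample P | Station Beta: sample D, sample M, sample Q]
4. Pilot goes back to Station Alpha with sample D.  [Station Alpha: sample C, sample D, sample H, sample K, sample P | Station Beta: sample M, sample Q]
5. Pilot goes to Station Beta with sample H and sample K.  [Station Alpha: sample C, sample D, sample P | Station Beta: sample H, sample K, sample M, sample Q]
6. Pilot goes back to Station Alpha with sample M.  [Station Alpha: sample C, sample D, sample M, sample P | Station Beta: sample H, sample K, sample Q]
7. Pilot goes to Station Beta with sample M and sample P.  [Station Alpha: sample C, sample D | Station Beta: sample H, sample K, sample M, sample P, sample Q]
8. Pilot goes back to Station Alpha with sample M.  [Station Alpha: sample C, sample D, sample M | Station Beta: sample H, sample K, sample P, sample Q]
9. Pilot goes to Station Beta with sample C and sample M.  [Station Alpha: sample D | Station Beta: sample C, sample H, sample K, sample M, sample P, sample Q]
10. Pilot goes back to Station Alpha with sample M.  [Station Alpha: sample D, sample M | Station Beta: sample C, sample H, sample K, sample P, sample Q]
11. Pilot goes to Station Beta with sample D and sample M.  [Station Alpha: — | Station Beta: sample C, sample D, sample H, sample K, sample M, sample P, sample Q]

Yes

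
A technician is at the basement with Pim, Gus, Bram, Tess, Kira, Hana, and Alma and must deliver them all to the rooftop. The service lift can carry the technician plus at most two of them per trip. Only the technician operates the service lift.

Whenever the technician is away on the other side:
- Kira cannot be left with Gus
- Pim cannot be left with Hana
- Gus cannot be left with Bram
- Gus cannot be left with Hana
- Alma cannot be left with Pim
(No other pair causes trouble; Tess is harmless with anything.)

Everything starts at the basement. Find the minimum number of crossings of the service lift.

Counting alone: the technician can take at most 2 across per trip to the rooftop, so moving all 7 needs at least 4 loaded trips out, with a return between consecutive ones — at least 7 crossings.
The safety rule pushes this higher. Following every safe sequence of crossings, the most of the 7 that can be at the rooftop as the service lift arrives there on crossing 7 is 6 — never all 7.
So no plan with fewer than 9 crossings exists, and this one achieves 9:
1. Technician goes to the rooftop with Gus and Pim.
2. Technician goes back to the basement alone.
3. Technician goes to the rooftop with Bram.
4. Technician goes back to the basement with Gus.
5. Technician goes to the rooftop with Hana and Kira.
6. Technician goes back to the basement with Pim.
7. Technician goes to the rooftop with Alma and Tess.
8. Technician goes back to the basement alone.
9. Technician goes to the rooftop with Gus and Pim.

9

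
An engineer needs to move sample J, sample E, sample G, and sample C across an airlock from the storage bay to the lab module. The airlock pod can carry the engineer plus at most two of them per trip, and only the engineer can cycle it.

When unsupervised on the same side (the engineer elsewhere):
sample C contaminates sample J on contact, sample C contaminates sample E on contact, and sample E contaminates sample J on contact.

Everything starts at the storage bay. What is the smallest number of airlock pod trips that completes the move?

Counting alone: the engineer can take at most 2 across per trip to the lab module, so moving all 4 needs at least 2 loaded trips out, with a return between consecutive ones — at least 3 crossings.
The safety rule pushes this higher. Following every safe sequence of crossings, the most of the 4 that can be at the lab module as the airlock pod arrives there on crossing 3 is 3 — never all 4.
So no plan with fewer than 5 crossings exists, and this one achieves 5:
1. Engineer goes to the lab module with sample E and sample J.
2. Engineer goes back to the storage bay with sample J.
3. Engineer goes to the lab module with sample G and sample J.
4. Engineer goes back to the storage bay with sample J.
5. Engineer goes to the lab module with sample C and sample J.

5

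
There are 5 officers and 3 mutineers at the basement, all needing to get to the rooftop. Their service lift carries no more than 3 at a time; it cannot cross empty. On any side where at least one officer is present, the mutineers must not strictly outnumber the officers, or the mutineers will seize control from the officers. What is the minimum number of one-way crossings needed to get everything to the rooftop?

7

Counting alone: each trip to the rooftop takes at most 3 across and each return brings at least 1 back, so after t trips out (and t−1 returns) at most 3t − (t−1) of the 8 are across; that first reaches 8 at t = 4, so at least 7 crossings are needed.
The plan below uses exactly 7 crossings, so it is optimal:
1. 2 mutineers → the rooftop.  (the basement: 5O 1M; the rooftop: 0O 2M)
2. 1 mutineer ← the basement.  (the basement: 5O 2M; the rooftop: 0O 1M)
3. 2 officers and 1 mutineer → the rooftop.  (the basement: 3O 1M; the rooftop: 2O 2M)
4. 1 mutineer ← the basement.  (the basement: 3O 2M; the rooftop: 2O 1M)
5. 1 officer and 2 mutineers → the rooftop.  (the basement: 2O 0M; the rooftop: 3O 3M)
6. 1 mutineer ← the basement.  (the basement: 2O 1M; the rooftop: 3O 2M)
7. 2 officers and 1 mutineer → the rooftop.  (the basement: 0O 0M; the rooftop: 5O 3M)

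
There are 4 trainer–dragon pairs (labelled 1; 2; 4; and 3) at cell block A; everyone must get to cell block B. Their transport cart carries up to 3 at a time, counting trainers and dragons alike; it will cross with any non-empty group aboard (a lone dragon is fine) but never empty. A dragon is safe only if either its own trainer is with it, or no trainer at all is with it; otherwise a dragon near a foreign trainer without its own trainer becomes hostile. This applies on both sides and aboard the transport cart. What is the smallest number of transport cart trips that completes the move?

9

Counting alone: each trip to cell block B takes at most 3 across and each return brings at least 1 back, so after t trips out (and t−1 returns) at most 3t − (t−1) of the 8 are across; that first reaches 8 at t = 4, so at least 7 crossings are needed.
The safety rule pushes this higher. Following every safe sequence of crossings, the most of the 8 that can be at cell block B as the transport cart arrives there on crossing 7 is 7 — never all 8.
So no plan with fewer than 9 crossings exists, and this one achieves 9:
1. dragon 1 and trainer 1 cross → cell block B.
2. trainer 1 crosses ← cell block A.
3. dragon 2, trainer 1, and trainer 2 cross → cell block B.
4. dragon 1 and trainer 1 cross ← cell block A.
5. trainer 1, trainer 3, and trainer 4 cross → cell block B.
6. dragon 2 crosses ← cell block A.
7. dragon 1 and dragon 2 cross → cell block B.
8. dragon 1 crosses ← cell block A.
9. dragon 1, dragon 3, and dragon 4 cross → cell block B.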